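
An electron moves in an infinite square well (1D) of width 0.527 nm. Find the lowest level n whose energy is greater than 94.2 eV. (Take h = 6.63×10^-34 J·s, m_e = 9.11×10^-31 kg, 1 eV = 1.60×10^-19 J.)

n = 9

E_1 = h²/(8m_eL²) = 2.172×10^-19 J = 1.357 eV.
Need n² > 94.2/1.357 = 69.42, i.e. n > 8.332.
The smallest integer satisfying this is n = 9.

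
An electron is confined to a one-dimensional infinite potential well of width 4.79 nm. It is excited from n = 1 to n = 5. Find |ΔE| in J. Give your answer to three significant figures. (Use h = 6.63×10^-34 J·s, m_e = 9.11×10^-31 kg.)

E_1 = h²/(8m_eL²) = 2.629×10^-21 J.
|ΔE| = |1² − 5²|·E_1 = 24·2.629×10^-21 J = 6.31×10^-20 J.

|ΔE| = 6.31×10^-20 J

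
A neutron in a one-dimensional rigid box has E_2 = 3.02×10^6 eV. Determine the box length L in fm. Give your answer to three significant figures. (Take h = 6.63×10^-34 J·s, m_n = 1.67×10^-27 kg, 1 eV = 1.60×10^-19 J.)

From E_n = n²h²/(8m_nL²), L = n·h/√(8m_nE_n).
E_2 = 3.02×10^6 eV = 4.832×10^-13 J, so L = 2·6.63×10^-34/√(8·1.67×10^-27·4.832×10^-13) = 1.65×10^-14 m = 16.5 fm.

L = 16.5 fm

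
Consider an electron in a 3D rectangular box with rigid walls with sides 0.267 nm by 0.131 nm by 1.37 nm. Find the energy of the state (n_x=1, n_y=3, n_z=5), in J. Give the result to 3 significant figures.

For a 3D rectangular well E = (h²/8m_e)·Σ n_i²/L_i² = (6.626×10^-34)²/(8·9.109×10^-31) · [1²/(0.267 nm)² + 3²/(0.131 nm)² + 5²/(1.37 nm)²].
Evaluating gives E = 3.32×10^-17 J.

E = 3.32×10^-17 J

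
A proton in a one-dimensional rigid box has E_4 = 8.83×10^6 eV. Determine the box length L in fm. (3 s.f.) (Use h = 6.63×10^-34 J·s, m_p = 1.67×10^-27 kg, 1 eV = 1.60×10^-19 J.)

From E_n = n²h²/(8m_pL²), L = n·h/√(8m_pE_n).
E_4 = 8.83×10^6 eV = 1.413×10^-12 J, so L = 4·6.63×10^-34/√(8·1.67×10^-27·1.413×10^-12) = 1.93×10^-14 m = 19.3 fm.

L = 19.3 fm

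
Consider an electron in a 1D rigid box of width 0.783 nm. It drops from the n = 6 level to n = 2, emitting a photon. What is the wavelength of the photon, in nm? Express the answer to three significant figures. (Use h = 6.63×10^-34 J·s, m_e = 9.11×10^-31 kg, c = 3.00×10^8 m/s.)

E_1 = h²/(8m_eL²) = 9.838×10^-20 J, so ΔE = (6² − 2²)E_1 = 3.148×10^-18 J.
λ = hc/ΔE = (6.63×10^-34·3.00×10^8)/3.148×10^-18 = 6.32×10^-8 m = 63.2 nm.

λ = 63.2 nm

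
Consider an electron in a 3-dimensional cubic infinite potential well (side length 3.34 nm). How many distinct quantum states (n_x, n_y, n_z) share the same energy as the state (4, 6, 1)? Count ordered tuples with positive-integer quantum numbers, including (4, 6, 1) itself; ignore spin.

The level has n_x² + n_y² + n_z² = 53. The ordered positive-integer solutions are (1, 4, 6), (1, 6, 4), (4, 1, 6), (4, 6, 1), (6, 1, 4), (6, 4, 1).
That gives 6 states.

degeneracy = 6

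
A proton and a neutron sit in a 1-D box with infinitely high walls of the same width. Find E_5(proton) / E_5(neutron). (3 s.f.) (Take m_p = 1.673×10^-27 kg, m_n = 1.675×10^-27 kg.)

1.00

E_n ∝ 1/m at fixed n and L, so the ratio is m_n/m_p = 1.675×10^-27/1.673×10^-27 = 1.00.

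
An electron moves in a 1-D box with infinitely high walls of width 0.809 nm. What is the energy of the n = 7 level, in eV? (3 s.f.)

For an infinite well E_n = n²h²/(8m_eL²), so E_1 = h²/(8m_eL²) = (6.626×10^-34)²/(8·9.109×10^-31·(8.09×10^-10 m)²) = 9.205×10^-20 J.
Then E_7 = 7²·E_1 = 49·9.205×10^-20 J = 4.510×10^-18 J.
Converting, E_7 = 4.510×10^-18 J / (1.602×10^-19 J/eV) = 28.2 eV.

E_7 = 28.2 eV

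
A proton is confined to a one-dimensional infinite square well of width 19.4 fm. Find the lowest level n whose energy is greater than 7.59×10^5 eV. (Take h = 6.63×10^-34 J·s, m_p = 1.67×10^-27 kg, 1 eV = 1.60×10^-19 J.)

n = 2

E_1 = h²/(8m_pL²) = 8.742×10^-14 J = 5.464×10^5 eV.
Need n² > 7.59×10^5/5.464×10^5 = 1.389, i.e. n > 1.179.
The smallest integer satisfying this is n = 2.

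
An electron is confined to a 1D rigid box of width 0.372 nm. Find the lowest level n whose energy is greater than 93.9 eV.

E_1 = h²/(8m_eL²) = 4.354×10^-19 J = 2.718 eV.
Need n² > 93.9/2.718 = 34.55, i.e. n > 5.878.
The smallest integer satisfying this is n = 6.

n = 6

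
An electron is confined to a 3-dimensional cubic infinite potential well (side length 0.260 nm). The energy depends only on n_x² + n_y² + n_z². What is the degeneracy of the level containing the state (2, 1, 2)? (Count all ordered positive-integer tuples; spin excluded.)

degeneracy = 3

The level has n_x² + n_y² + n_z² = 9. The ordered positive-integer solutions are (1, 2, 2), (2, 1, 2), (2, 2, 1).
That gives 3 states.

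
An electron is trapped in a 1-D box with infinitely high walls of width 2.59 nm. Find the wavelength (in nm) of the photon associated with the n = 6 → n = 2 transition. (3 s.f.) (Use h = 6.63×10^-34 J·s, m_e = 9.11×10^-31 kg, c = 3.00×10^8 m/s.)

E_1 = h²/(8m_eL²) = 8.991×10^-21 J, so ΔE = (6² − 2²)E_1 = 2.877×10^-19 J.
λ = hc/ΔE = (6.63×10^-34·3.00×10^8)/2.877×10^-19 = 6.91×10^-7 m = 691 nm.

λ = 691 nm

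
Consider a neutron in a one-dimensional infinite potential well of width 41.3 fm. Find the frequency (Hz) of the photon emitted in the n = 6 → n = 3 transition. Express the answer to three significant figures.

E_1 = h²/(8m_nL²) = 1.921×10^-14 J and ΔE = (6² − 3²)E_1 = 5.187×10^-13 J.
f = ΔE/h = 5.187×10^-13/6.626×10^-34 = 7.83×10^20 Hz.

f = 7.83×10^20 Hz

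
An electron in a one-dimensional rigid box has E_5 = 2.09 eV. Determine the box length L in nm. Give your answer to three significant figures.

From E_n = n²h²/(8m_eL²), L = n·h/√(8m_eE_n).
E_5 = 2.09 eV = 3.348×10^-19 J, so L = 5·6.626×10^-34/√(8·9.109×10^-31·3.348×10^-19) = 2.12×10^-9 m = 2.12 nm.

L = 2.12 nm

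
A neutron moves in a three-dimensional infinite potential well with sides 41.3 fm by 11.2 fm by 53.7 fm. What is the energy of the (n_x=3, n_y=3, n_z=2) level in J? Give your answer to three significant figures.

E = 2.57×10^-12 J

For a 3D rectangular well E = (h²/8m_n)·Σ n_i²/L_i² = (6.626×10^-34)²/(8·1.675×10^-27) · [3²/(41.3 fm)² + 3²/(11.2 fm)² + 2²/(53.7 fm)²].
Evaluating gives E = 2.57×10^-12 J.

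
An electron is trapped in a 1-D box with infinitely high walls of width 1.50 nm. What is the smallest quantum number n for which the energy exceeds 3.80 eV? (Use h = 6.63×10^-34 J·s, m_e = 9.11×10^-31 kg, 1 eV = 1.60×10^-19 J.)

E_1 = h²/(8m_eL²) = 2.681×10^-20 J = 0.1676 eV.
Need n² > 3.80/0.1676 = 22.67, i.e. n > 4.761.
The smallest integer satisfying this is n = 5.

n = 5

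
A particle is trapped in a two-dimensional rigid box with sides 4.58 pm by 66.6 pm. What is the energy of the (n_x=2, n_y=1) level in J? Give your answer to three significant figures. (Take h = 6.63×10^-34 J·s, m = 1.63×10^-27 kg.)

For a 2D rectangular well E = (h²/8m)·Σ n_i²/L_i² = (6.63×10^-34)²/(8·1.63×10^-27) · [2²/(4.58 pm)² + 1²/(66.6 pm)²].
Evaluating gives E = 6.44×10^-18 J.

E = 6.44×10^-18 J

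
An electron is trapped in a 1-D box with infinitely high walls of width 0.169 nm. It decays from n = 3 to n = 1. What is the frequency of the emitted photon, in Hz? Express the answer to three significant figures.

E_1 = h²/(8m_eL²) = 2.109×10^-18 J and ΔE = (3² − 1²)E_1 = 1.687×10^-17 J.
f = ΔE/h = 1.687×10^-17/6.626×10^-34 = 2.55×10^16 Hz.

f = 2.55×10^16 Hz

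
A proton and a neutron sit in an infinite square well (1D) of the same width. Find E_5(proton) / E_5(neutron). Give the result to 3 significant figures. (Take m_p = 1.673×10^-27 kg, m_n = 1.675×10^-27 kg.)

E_n ∝ 1/m at fixed n and L, so the ratio is m_n/m_p = 1.675×10^-27/1.673×10^-27 = 1.00.

1.00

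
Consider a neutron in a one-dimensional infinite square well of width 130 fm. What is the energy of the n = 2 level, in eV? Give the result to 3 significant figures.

E_2 = 4.84×10^4 eV

For an infinite well E_n = n²h²/(8m_nL²), so E_1 = h²/(8m_nL²) = (6.626×10^-34)²/(8·1.675×10^-27·(1.30×10^-13 m)²) = 1.939×10^-15 J.
Then E_2 = 2²·E_1 = 4·1.939×10^-15 J = 7.756×10^-15 J.
Converting, E_2 = 7.756×10^-15 J / (1.602×10^-19 J/eV) = 4.84×10^4 eV.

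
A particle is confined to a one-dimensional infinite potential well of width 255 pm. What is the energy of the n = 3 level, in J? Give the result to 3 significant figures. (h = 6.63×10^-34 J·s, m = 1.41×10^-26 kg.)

For an infinite well E_n = n²h²/(8mL²), so E_1 = h²/(8mL²) = (6.63×10^-34)²/(8·1.41×10^-26·(2.55×10^-10 m)²) = 5.993×10^-23 J.
Then E_3 = 3²·E_1 = 9·5.993×10^-23 J = 5.39×10^-22 J.

E_3 = 5.39×10^-22 J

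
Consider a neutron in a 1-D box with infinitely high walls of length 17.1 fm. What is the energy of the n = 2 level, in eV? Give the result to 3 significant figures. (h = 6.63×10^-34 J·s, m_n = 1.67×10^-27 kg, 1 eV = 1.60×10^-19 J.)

E_2 = 2.81×10^6 eV

For an infinite well E_n = n²h²/(8m_nL²), so E_1 = h²/(8m_nL²) = (6.63×10^-34)²/(8·1.67×10^-27·(1.71×10^-14 m)²) = 1.125×10^-13 J.
Then E_2 = 2²·E_1 = 4·1.125×10^-13 J = 4.500×10^-13 J.
Converting, E_2 = 4.500×10^-13 J / (1.60×10^-19 J/eV) = 2.81×10^6 eV.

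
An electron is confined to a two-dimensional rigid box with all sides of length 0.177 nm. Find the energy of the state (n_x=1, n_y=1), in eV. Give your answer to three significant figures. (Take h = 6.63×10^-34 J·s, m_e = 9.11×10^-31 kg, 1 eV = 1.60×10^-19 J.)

E = 24.1 eV

For a 2D rectangular well E = (h²/8m_e)·Σ n_i²/L_i² = (6.63×10^-34)²/(8·9.11×10^-31) · [1²/(0.177 nm)² + 1²/(0.177 nm)²].
Evaluating gives E = 3.850×10^-18 J = 24.1 eV.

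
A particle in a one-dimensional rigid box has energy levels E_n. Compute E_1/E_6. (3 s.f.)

E_n ∝ n², so E_1/E_6 = 1²/6² = 1/36 = 0.0278.

0.0278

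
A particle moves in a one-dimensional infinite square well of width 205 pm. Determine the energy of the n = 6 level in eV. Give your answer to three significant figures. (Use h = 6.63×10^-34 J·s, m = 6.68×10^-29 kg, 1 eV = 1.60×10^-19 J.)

E_6 = 4.40 eV

For an infinite well E_n = n²h²/(8mL²), so E_1 = h²/(8mL²) = (6.63×10^-34)²/(8·6.68×10^-29·(2.05×10^-10 m)²) = 1.957×10^-20 J.
Then E_6 = 6²·E_1 = 36·1.957×10^-20 J = 7.045×10^-19 J.
Converting, E_6 = 7.045×10^-19 J / (1.60×10^-19 J/eV) = 4.40 eV.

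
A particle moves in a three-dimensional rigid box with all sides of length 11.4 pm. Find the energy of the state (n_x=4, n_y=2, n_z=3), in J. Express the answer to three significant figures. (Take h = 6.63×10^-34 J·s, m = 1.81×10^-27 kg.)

For a 3D rectangular well E = (h²/8m)·Σ n_i²/L_i² = (6.63×10^-34)²/(8·1.81×10^-27) · [4²/(11.4 pm)² + 2²/(11.4 pm)² + 3²/(11.4 pm)²].
Evaluating gives E = 6.77×10^-18 J.

E = 6.77×10^-18 J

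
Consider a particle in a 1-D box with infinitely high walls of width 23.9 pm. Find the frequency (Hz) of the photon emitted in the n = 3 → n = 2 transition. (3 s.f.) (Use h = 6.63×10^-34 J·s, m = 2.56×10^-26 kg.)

f = 2.83×10^13 Hz

E_1 = h²/(8mL²) = 3.758×10^-21 J and ΔE = (3² − 2²)E_1 = 1.879×10^-20 J.
f = ΔE/h = 1.879×10^-20/6.63×10^-34 = 2.83×10^13 Hz.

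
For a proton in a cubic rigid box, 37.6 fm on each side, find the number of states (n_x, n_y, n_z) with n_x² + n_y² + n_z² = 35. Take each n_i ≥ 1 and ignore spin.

The level has n_x² + n_y² + n_z² = 35. The ordered positive-integer solutions are (1, 3, 5), (1, 5, 3), (3, 1, 5), (3, 5, 1), (5, 1, 3), (5, 3, 1).
That gives 6 states.

degeneracy = 6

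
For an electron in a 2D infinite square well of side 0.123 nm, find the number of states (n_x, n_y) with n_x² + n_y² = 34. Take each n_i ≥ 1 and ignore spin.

The level has n_x² + n_y² = 34. The ordered positive-integer solutions are (3, 5), (5, 3).
That gives 2 states.

degeneracy = 2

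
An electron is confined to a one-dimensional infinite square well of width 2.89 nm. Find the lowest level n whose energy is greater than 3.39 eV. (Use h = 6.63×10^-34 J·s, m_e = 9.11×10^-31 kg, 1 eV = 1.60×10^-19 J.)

E_1 = h²/(8m_eL²) = 7.221×10^-21 J = 0.04513 eV.
Need n² > 3.39/0.04513 = 75.12, i.e. n > 8.667.
The smallest integer satisfying this is n = 9.

n = 9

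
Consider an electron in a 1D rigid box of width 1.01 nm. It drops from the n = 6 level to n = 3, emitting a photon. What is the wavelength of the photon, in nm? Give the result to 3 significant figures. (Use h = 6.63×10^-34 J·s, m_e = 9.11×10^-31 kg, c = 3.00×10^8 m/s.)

λ = 125 nm

E_1 = h²/(8m_eL²) = 5.913×10^-20 J, so ΔE = (6² − 3²)E_1 = 1.597×10^-18 J.
λ = hc/ΔE = (6.63×10^-34·3.00×10^8)/1.597×10^-18 = 1.25×10^-7 m = 125 nm.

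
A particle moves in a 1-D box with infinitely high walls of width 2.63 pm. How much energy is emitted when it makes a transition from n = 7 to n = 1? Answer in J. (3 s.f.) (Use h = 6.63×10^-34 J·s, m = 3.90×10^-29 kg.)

|ΔE| = 9.78×10^-15 J

E_1 = h²/(8mL²) = 2.037×10^-16 J.
|ΔE| = |7² − 1²|·E_1 = 48·2.037×10^-16 J = 9.78×10^-15 J.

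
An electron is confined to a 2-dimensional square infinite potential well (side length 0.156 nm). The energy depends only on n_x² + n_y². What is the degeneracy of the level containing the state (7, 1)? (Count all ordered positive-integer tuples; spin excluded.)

The level has n_x² + n_y² = 50. The ordered positive-integer solutions are (1, 7), (5, 5), (7, 1).
That gives 3 states.

degeneracy = 3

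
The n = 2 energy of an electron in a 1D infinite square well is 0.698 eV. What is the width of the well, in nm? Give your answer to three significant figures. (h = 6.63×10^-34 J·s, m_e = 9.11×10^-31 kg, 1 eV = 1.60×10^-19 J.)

L = 1.47 nm

From E_n = n²h²/(8m_eL²), L = n·h/√(8m_eE_n).
E_2 = 0.698 eV = 1.117×10^-19 J, so L = 2·6.63×10^-34/√(8·9.11×10^-31·1.117×10^-19) = 1.47×10^-9 m = 1.47 nm.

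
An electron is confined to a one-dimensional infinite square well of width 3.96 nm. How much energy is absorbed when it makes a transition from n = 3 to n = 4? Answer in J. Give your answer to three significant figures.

|ΔE| = 2.69×10^-20 J

E_1 = h²/(8m_eL²) = 3.842×10^-21 J.
|ΔE| = |3² − 4²|·E_1 = 7·3.842×10^-21 J = 2.69×10^-20 J.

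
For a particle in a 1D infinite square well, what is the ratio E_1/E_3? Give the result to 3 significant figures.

0.111

E_n ∝ n², so E_1/E_3 = 1²/3² = 1/9 = 0.111.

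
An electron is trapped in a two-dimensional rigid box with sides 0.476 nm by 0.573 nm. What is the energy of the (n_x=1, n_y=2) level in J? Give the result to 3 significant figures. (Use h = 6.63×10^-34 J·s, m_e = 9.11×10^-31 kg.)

E = 1.00×10^-18 J

For a 2D rectangular well E = (h²/8m_e)·Σ n_i²/L_i² = (6.63×10^-34)²/(8·9.11×10^-31) · [1²/(0.476 nm)² + 2²/(0.573 nm)²].
Evaluating gives E = 1.00×10^-18 J.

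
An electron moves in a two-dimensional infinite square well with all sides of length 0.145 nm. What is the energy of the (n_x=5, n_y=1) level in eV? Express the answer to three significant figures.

E = 465 eV

For a 2D rectangular well E = (h²/8m_e)·Σ n_i²/L_i² = (6.626×10^-34)²/(8·9.109×10^-31) · [5²/(0.145 nm)² + 1²/(0.145 nm)²].
Evaluating gives E = 7.450×10^-17 J = 465 eV.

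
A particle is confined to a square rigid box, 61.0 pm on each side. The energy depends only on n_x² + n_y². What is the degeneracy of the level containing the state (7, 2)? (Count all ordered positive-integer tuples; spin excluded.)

The level has n_x² + n_y² = 53. The ordered positive-integer solutions are (2, 7), (7, 2).
That gives 2 states.

degeneracy = 2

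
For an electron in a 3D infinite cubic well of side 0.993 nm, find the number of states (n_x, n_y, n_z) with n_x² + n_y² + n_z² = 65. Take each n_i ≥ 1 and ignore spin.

degeneracy = 6

The level has n_x² + n_y² + n_z² = 65. The ordered positive-integer solutions are (2, 5, 6), (2, 6, 5), (5, 2, 6), (5, 6, 2), (6, 2, 5), (6, 5, 2).
That gives 6 states.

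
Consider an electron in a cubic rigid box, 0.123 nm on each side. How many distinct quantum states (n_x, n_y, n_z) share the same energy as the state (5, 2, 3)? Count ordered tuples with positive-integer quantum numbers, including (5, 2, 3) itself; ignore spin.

degeneracy = 9

The level has n_x² + n_y² + n_z² = 38. The ordered positive-integer solutions are (1, 1, 6), (1, 6, 1), (2, 3, 5), (2, 5, 3), (3, 2, 5), (3, 5, 2), (5, 2, 3), (5, 3, 2), (6, 1, 1).
That gives 9 states.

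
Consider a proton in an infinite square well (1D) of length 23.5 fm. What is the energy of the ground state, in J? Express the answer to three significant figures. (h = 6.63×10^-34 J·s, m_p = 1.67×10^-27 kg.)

For an infinite well E_n = n²h²/(8m_pL²), so E_1 = h²/(8m_pL²) = (6.63×10^-34)²/(8·1.67×10^-27·(2.35×10^-14 m)²) = 5.958×10^-14 J.

E_1 = 5.96×10^-14 J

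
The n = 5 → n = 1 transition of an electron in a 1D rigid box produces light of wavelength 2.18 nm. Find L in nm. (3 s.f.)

L = 0.126 nm

The photon carries ΔE = hc/λ = 6.626×10^-34·2.998×10^8/2.18×10^-9 m = 9.112×10^-17 J.
Since ΔE = (5² − 1²)E_1, E_1 = 3.797×10^-18 J, and L = h/√(8m_eE_1) = 1.26×10^-10 m = 0.126 nm.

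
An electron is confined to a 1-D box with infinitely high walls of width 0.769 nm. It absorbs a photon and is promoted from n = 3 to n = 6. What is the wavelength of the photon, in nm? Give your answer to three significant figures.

λ = 72.2 nm

E_1 = h²/(8m_eL²) = 1.019×10^-19 J, so ΔE = (6² − 3²)E_1 = 2.751×10^-18 J.
λ = hc/ΔE = (6.626×10^-34·2.998×10^8)/2.751×10^-18 = 7.22×10^-8 m = 72.2 nm.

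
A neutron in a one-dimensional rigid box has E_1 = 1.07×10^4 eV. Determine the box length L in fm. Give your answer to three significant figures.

From E_n = n²h²/(8m_nL²), L = n·h/√(8m_nE_n).
E_1 = 1.07×10^4 eV = 1.714×10^-15 J, so L = 1·6.626×10^-34/√(8·1.675×10^-27·1.714×10^-15) = 1.38×10^-13 m = 138 fm.

L = 138 fm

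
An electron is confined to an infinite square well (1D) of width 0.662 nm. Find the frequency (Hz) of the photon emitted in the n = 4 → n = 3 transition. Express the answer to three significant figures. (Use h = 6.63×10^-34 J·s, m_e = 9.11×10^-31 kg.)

E_1 = h²/(8m_eL²) = 1.376×10^-19 J and ΔE = (4² − 3²)E_1 = 9.632×10^-19 J.
f = ΔE/h = 9.632×10^-19/6.63×10^-34 = 1.45×10^15 Hz.

f = 1.45×10^15 Hz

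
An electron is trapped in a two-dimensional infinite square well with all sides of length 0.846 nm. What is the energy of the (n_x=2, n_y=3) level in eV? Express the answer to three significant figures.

E = 6.83 eV

For a 2D rectangular well E = (h²/8m_e)·Σ n_i²/L_i² = (6.626×10^-34)²/(8·9.109×10^-31) · [2²/(0.846 nm)² + 3²/(0.846 nm)²].
Evaluating gives E = 1.094×10^-18 J = 6.83 eV.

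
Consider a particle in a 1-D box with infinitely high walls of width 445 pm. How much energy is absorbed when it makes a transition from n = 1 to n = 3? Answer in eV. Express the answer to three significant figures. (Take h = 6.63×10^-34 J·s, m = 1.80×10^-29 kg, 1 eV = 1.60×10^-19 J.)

|ΔE| = 0.771 eV

E_1 = h²/(8mL²) = 1.542×10^-20 J.
|ΔE| = |1² − 3²|·E_1 = 8·1.542×10^-20 J = 1.234×10^-19 J = 0.771 eV.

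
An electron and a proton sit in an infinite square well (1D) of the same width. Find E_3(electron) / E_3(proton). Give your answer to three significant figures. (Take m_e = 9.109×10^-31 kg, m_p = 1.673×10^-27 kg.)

1.84×10^3

E_n ∝ 1/m at fixed n and L, so the ratio is m_p/m_e = 1.673×10^-27/9.109×10^-31 = 1.84×10^3.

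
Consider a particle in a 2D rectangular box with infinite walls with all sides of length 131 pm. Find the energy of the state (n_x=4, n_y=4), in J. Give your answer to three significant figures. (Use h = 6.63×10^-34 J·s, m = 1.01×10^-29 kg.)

E = 1.01×10^-17 J

For a 2D rectangular well E = (h²/8m)·Σ n_i²/L_i² = (6.63×10^-34)²/(8·1.01×10^-29) · [4²/(131 pm)² + 4²/(131 pm)²].
Evaluating gives E = 1.01×10^-17 J.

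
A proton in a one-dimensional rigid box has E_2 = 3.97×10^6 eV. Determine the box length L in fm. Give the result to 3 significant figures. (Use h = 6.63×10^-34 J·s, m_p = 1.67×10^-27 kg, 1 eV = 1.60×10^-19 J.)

L = 14.4 fm

From E_n = n²h²/(8m_pL²), L = n·h/√(8m_pE_n).
E_2 = 3.97×10^6 eV = 6.352×10^-13 J, so L = 2·6.63×10^-34/√(8·1.67×10^-27·6.352×10^-13) = 1.44×10^-14 m = 14.4 fm.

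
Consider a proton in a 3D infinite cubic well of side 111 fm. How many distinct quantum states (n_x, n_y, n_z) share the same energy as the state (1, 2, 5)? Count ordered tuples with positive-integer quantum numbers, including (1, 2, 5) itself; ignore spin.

degeneracy = 6

The level has n_x² + n_y² + n_z² = 30. The ordered positive-integer solutions are (1, 2, 5), (1, 5, 2), (2, 1, 5), (2, 5, 1), (5, 1, 2), (5, 2, 1).
That gives 6 states.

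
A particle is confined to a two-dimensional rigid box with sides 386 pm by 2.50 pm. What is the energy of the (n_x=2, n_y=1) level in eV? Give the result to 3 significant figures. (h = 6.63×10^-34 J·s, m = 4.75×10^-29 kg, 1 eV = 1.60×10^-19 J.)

For a 2D rectangular well E = (h²/8m)·Σ n_i²/L_i² = (6.63×10^-34)²/(8·4.75×10^-29) · [2²/(386 pm)² + 1²/(2.50 pm)²].
Evaluating gives E = 1.851×10^-16 J = 1.16×10^3 eV.

E = 1.16×10^3 eV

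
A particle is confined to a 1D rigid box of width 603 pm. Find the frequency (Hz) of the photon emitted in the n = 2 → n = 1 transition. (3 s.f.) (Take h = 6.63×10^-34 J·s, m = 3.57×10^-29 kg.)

E_1 = h²/(8mL²) = 4.233×10^-21 J and ΔE = (2² − 1²)E_1 = 1.270×10^-20 J.
f = ΔE/h = 1.270×10^-20/6.63×10^-34 = 1.92×10^13 Hz.

f = 1.92×10^13 Hz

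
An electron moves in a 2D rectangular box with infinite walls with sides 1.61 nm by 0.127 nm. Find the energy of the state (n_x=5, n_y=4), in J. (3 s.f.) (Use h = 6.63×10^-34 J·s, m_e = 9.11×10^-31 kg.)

E = 6.04×10^-17 J

For a 2D rectangular well E = (h²/8m_e)·Σ n_i²/L_i² = (6.63×10^-34)²/(8·9.11×10^-31) · [5²/(1.61 nm)² + 4²/(0.127 nm)²].
Evaluating gives E = 6.04×10^-17 J.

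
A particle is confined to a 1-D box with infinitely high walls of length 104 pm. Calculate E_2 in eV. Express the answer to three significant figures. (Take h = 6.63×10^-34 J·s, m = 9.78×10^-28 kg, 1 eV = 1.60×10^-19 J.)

E_2 = 0.130 eV

For an infinite well E_n = n²h²/(8mL²), so E_1 = h²/(8mL²) = (6.63×10^-34)²/(8·9.78×10^-28·(1.04×10^-10 m)²) = 5.194×10^-21 J.
Then E_2 = 2²·E_1 = 4·5.194×10^-21 J = 2.078×10^-20 J.
Converting, E_2 = 2.078×10^-20 J / (1.60×10^-19 J/eV) = 0.130 eV.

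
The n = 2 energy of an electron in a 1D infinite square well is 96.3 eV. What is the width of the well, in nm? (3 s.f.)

From E_n = n²h²/(8m_eL²), L = n·h/√(8m_eE_n).
E_2 = 96.3 eV = 1.543×10^-17 J, so L = 2·6.626×10^-34/√(8·9.109×10^-31·1.543×10^-17) = 1.25×10^-10 m = 0.125 nm.

L = 0.125 nm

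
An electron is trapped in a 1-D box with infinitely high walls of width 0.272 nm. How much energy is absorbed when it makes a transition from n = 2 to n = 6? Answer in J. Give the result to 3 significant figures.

|ΔE| = 2.61×10^-17 J

E_1 = h²/(8m_eL²) = 8.143×10^-19 J.
|ΔE| = |2² − 6²|·E_1 = 32·8.143×10^-19 J = 2.61×10^-17 J.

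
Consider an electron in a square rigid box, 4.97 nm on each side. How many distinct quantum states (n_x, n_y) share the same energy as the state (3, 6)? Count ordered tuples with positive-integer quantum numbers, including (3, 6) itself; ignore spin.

degeneracy = 2

The level has n_x² + n_y² = 45. The ordered positive-integer solutions are (3, 6), (6, 3).
That gives 2 states.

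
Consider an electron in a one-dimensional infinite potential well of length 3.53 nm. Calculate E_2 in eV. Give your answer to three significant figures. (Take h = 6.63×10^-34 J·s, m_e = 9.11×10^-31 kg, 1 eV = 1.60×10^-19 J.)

E_2 = 0.121 eV

For an infinite well E_n = n²h²/(8m_eL²), so E_1 = h²/(8m_eL²) = (6.63×10^-34)²/(8·9.11×10^-31·(3.53×10^-9 m)²) = 4.840×10^-21 J.
Then E_2 = 2²·E_1 = 4·4.840×10^-21 J = 1.936×10^-20 J.
Converting, E_2 = 1.936×10^-20 J / (1.60×10^-19 J/eV) = 0.121 eV.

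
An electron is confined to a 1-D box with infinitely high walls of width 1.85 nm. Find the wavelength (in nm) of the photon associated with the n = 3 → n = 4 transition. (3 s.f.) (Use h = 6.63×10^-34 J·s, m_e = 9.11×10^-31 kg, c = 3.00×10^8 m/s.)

E_1 = h²/(8m_eL²) = 1.762×10^-20 J, so ΔE = (4² − 3²)E_1 = 1.233×10^-19 J.
λ = hc/ΔE = (6.63×10^-34·3.00×10^8)/1.233×10^-19 = 1.61×10^-6 m = 1.61×10^3 nm.

λ = 1.61×10^3 nm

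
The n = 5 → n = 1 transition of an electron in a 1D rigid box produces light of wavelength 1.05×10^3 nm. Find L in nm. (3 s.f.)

The photon carries ΔE = hc/λ = 6.626×10^-34·2.998×10^8/1.05×10^-6 m = 1.892×10^-19 J.
Since ΔE = (5² − 1²)E_1, E_1 = 7.883×10^-21 J, and L = h/√(8m_eE_1) = 2.76×10^-9 m = 2.76 nm.

L = 2.76 nm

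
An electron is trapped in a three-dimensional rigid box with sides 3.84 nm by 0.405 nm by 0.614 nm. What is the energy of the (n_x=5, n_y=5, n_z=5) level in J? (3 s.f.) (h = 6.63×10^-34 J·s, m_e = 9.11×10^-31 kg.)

E = 1.33×10^-17 J

For a 3D rectangular well E = (h²/8m_e)·Σ n_i²/L_i² = (6.63×10^-34)²/(8·9.11×10^-31) · [5²/(3.84 nm)² + 5²/(0.405 nm)² + 5²/(0.614 nm)²].
Evaluating gives E = 1.33×10^-17 J.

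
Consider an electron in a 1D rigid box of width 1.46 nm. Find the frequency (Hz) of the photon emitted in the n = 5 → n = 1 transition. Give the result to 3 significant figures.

f = 1.02×10^15 Hz

E_1 = h²/(8m_eL²) = 2.826×10^-20 J and ΔE = (5² − 1²)E_1 = 6.782×10^-19 J.
f = ΔE/h = 6.782×10^-19/6.626×10^-34 = 1.02×10^15 Hz.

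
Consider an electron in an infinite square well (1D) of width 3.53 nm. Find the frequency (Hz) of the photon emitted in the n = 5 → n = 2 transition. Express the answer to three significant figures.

E_1 = h²/(8m_eL²) = 4.835×10^-21 J and ΔE = (5² − 2²)E_1 = 1.015×10^-19 J.
f = ΔE/h = 1.015×10^-19/6.626×10^-34 = 1.53×10^14 Hz.

f = 1.53×10^14 Hz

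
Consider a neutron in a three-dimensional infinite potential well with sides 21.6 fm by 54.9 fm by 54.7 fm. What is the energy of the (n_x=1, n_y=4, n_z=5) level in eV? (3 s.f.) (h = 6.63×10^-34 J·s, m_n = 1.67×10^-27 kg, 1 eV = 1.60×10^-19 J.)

For a 3D rectangular well E = (h²/8m_n)·Σ n_i²/L_i² = (6.63×10^-34)²/(8·1.67×10^-27) · [1²/(21.6 fm)² + 4²/(54.9 fm)² + 5²/(54.7 fm)²].
Evaluating gives E = 5.201×10^-13 J = 3.25×10^6 eV.

E = 3.25×10^6 eV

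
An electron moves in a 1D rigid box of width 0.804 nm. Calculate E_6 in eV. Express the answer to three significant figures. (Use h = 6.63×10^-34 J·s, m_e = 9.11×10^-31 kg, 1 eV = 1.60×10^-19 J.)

E_6 = 21.0 eV

For an infinite well E_n = n²h²/(8m_eL²), so E_1 = h²/(8m_eL²) = (6.63×10^-34)²/(8·9.11×10^-31·(8.04×10^-10 m)²) = 9.331×10^-20 J.
Then E_6 = 6²·E_1 = 36·9.331×10^-20 J = 3.359×10^-18 J.
Converting, E_6 = 3.359×10^-18 J / (1.60×10^-19 J/eV) = 21.0 eV.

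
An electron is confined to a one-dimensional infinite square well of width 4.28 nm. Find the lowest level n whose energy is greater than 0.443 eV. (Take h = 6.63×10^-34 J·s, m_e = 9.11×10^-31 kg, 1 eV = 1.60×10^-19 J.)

n = 5

E_1 = h²/(8m_eL²) = 3.293×10^-21 J = 0.02058 eV.
Need n² > 0.443/0.02058 = 21.53, i.e. n > 4.640.
The smallest integer satisfying this is n = 5.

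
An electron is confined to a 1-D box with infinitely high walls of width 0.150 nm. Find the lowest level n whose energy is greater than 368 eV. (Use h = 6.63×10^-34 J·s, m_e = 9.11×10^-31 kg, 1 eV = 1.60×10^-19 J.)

n = 5

E_1 = h²/(8m_eL²) = 2.681×10^-18 J = 16.76 eV.
Need n² > 368/16.76 = 21.96, i.e. n > 4.686.
The smallest integer satisfying this is n = 5.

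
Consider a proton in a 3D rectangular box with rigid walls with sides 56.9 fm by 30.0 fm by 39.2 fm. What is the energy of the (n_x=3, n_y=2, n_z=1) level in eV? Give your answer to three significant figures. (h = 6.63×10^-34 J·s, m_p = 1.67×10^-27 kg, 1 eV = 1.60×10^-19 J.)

For a 3D rectangular well E = (h²/8m_p)·Σ n_i²/L_i² = (6.63×10^-34)²/(8·1.67×10^-27) · [3²/(56.9 fm)² + 2²/(30.0 fm)² + 1²/(39.2 fm)²].
Evaluating gives E = 2.591×10^-13 J = 1.62×10^6 eV.

E = 1.62×10^6 eV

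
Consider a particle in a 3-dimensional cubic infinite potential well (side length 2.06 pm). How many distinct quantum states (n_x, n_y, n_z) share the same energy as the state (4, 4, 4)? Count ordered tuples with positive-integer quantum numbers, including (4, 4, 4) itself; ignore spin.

degeneracy = 1

The level has n_x² + n_y² + n_z² = 48. The ordered positive-integer solutions are (4, 4, 4).
That gives 1 state.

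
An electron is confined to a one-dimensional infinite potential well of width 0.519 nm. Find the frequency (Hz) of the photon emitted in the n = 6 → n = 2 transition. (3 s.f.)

E_1 = h²/(8m_eL²) = 2.237×10^-19 J and ΔE = (6² − 2²)E_1 = 7.158×10^-18 J.
f = ΔE/h = 7.158×10^-18/6.626×10^-34 = 1.08×10^16 Hz.

f = 1.08×10^16 Hz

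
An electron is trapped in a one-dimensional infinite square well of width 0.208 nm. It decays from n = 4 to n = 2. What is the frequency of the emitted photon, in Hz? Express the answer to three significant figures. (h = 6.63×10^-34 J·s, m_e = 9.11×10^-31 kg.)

f = 2.52×10^16 Hz

E_1 = h²/(8m_eL²) = 1.394×10^-18 J and ΔE = (4² − 2²)E_1 = 1.673×10^-17 J.
f = ΔE/h = 1.673×10^-17/6.63×10^-34 = 2.52×10^16 Hz.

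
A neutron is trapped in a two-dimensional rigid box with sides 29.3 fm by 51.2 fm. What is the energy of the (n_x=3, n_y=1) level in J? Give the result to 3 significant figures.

E = 3.56×10^-13 J

For a 2D rectangular well E = (h²/8m_n)·Σ n_i²/L_i² = (6.626×10^-34)²/(8·1.675×10^-27) · [3²/(29.3 fm)² + 1²/(51.2 fm)²].
Evaluating gives E = 3.56×10^-13 J.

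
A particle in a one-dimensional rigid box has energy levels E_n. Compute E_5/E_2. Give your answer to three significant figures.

E_n ∝ n², so E_5/E_2 = 5²/2² = 25/4 = 6.25.

6.25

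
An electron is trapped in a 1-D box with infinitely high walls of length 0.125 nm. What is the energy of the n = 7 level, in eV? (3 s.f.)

E_7 = 1.18×10^3 eV

For an infinite well E_n = n²h²/(8m_eL²), so E_1 = h²/(8m_eL²) = (6.626×10^-34)²/(8·9.109×10^-31·(1.25×10^-10 m)²) = 3.856×10^-18 J.
Then E_7 = 7²·E_1 = 49·3.856×10^-18 J = 1.889×10^-16 J.
Converting, E_7 = 1.889×10^-16 J / (1.602×10^-19 J/eV) = 1.18×10^3 eV.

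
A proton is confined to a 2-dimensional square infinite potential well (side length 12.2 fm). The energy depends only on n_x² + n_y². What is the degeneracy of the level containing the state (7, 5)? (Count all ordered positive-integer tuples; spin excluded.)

The level has n_x² + n_y² = 74. The ordered positive-integer solutions are (5, 7), (7, 5).
That gives 2 states.

degeneracy = 2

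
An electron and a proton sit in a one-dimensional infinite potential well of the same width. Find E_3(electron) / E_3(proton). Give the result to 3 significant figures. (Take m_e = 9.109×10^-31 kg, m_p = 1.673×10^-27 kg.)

1.84×10^3

E_n ∝ 1/m at fixed n and L, so the ratio is m_p/m_e = 1.673×10^-27/9.109×10^-31 = 1.84×10^3.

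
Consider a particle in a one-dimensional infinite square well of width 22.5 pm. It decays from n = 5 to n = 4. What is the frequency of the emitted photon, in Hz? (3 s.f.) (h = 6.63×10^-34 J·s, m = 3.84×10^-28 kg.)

E_1 = h²/(8mL²) = 2.826×10^-19 J and ΔE = (5² − 4²)E_1 = 2.543×10^-18 J.
f = ΔE/h = 2.543×10^-18/6.63×10^-34 = 3.84×10^15 Hz.

f = 3.84×10^15 Hz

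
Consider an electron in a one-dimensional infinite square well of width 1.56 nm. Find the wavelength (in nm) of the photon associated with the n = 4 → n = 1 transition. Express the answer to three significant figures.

E_1 = h²/(8m_eL²) = 2.476×10^-20 J, so ΔE = (4² − 1²)E_1 = 3.714×10^-19 J.
λ = hc/ΔE = (6.626×10^-34·2.998×10^8)/3.714×10^-19 = 5.35×10^-7 m = 535 nm.

λ = 535 nm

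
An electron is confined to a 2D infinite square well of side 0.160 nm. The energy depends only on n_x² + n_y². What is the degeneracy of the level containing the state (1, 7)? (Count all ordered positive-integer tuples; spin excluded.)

degeneracy = 3

The level has n_x² + n_y² = 50. The ordered positive-integer solutions are (1, 7), (5, 5), (7, 1).
That gives 3 states.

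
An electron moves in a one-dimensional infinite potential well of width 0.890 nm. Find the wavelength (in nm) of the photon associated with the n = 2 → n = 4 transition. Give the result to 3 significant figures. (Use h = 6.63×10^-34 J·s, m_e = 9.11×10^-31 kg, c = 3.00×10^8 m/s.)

λ = 218 nm

E_1 = h²/(8m_eL²) = 7.614×10^-20 J, so ΔE = (4² − 2²)E_1 = 9.137×10^-19 J.
λ = hc/ΔE = (6.63×10^-34·3.00×10^8)/9.137×10^-19 = 2.18×10^-7 m = 218 nm.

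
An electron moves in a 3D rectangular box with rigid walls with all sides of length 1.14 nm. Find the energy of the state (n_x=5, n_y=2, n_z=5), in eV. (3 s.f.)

E = 15.6 eV

For a 3D rectangular well E = (h²/8m_e)·Σ n_i²/L_i² = (6.626×10^-34)²/(8·9.109×10^-31) · [5²/(1.14 nm)² + 2²/(1.14 nm)² + 5²/(1.14 nm)²].
Evaluating gives E = 2.503×10^-18 J = 15.6 eV.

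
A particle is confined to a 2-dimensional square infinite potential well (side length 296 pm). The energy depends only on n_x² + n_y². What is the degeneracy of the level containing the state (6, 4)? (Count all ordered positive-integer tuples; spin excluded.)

The level has n_x² + n_y² = 52. The ordered positive-integer solutions are (4, 6), (6, 4).
That gives 2 states.

degeneracy = 2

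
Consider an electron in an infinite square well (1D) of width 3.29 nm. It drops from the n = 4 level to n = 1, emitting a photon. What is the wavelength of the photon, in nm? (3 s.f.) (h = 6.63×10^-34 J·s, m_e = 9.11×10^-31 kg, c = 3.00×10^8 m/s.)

E_1 = h²/(8m_eL²) = 5.572×10^-21 J, so ΔE = (4² − 1²)E_1 = 8.358×10^-20 J.
λ = hc/ΔE = (6.63×10^-34·3.00×10^8)/8.358×10^-20 = 2.38×10^-6 m = 2.38×10^3 nm.

λ = 2.38×10^3 nm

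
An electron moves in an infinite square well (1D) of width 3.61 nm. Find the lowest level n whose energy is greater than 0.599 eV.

E_1 = h²/(8m_eL²) = 4.623×10^-21 J = 0.02886 eV.
Need n² > 0.599/0.02886 = 20.76, i.e. n > 4.556.
The smallest integer satisfying this is n = 5.

n = 5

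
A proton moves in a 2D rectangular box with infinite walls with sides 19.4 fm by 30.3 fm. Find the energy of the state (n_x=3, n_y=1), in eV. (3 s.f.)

E = 5.12×10^6 eV

For a 2D rectangular well E = (h²/8m_p)·Σ n_i²/L_i² = (6.626×10^-34)²/(8·1.673×10^-27) · [3²/(19.4 fm)² + 1²/(30.3 fm)²].
Evaluating gives E = 8.202×10^-13 J = 5.12×10^6 eV.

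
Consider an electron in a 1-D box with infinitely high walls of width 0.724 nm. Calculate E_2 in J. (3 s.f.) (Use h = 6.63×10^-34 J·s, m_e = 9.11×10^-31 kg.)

E_2 = 4.60×10^-19 J

For an infinite well E_n = n²h²/(8m_eL²), so E_1 = h²/(8m_eL²) = (6.63×10^-34)²/(8·9.11×10^-31·(7.24×10^-10 m)²) = 1.151×10^-19 J.
Then E_2 = 2²·E_1 = 4·1.151×10^-19 J = 4.60×10^-19 J.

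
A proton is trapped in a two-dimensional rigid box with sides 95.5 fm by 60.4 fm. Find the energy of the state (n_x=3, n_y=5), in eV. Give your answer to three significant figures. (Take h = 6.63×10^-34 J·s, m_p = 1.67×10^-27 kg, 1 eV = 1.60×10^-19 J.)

For a 2D rectangular well E = (h²/8m_p)·Σ n_i²/L_i² = (6.63×10^-34)²/(8·1.67×10^-27) · [3²/(95.5 fm)² + 5²/(60.4 fm)²].
Evaluating gives E = 2.579×10^-13 J = 1.61×10^6 eV.

E = 1.61×10^6 eV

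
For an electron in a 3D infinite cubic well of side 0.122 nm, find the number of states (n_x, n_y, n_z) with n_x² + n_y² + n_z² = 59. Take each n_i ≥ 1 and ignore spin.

degeneracy = 9

The level has n_x² + n_y² + n_z² = 59. The ordered positive-integer solutions are (1, 3, 7), (1, 7, 3), (3, 1, 7), (3, 5, 5), (3, 7, 1), (5, 3, 5), (5, 5, 3), (7, 1, 3), (7, 3, 1).
That gives 9 states.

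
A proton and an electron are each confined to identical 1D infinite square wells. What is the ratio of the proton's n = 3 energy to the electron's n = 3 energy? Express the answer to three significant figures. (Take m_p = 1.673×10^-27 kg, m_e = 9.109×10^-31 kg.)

E_n ∝ 1/m at fixed n and L, so the ratio is m_e/m_p = 9.109×10^-31/1.673×10^-27 = 5.44×10^-4.

5.44×10^-4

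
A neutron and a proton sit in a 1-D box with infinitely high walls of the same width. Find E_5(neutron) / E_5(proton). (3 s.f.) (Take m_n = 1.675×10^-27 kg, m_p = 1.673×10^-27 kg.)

E_n ∝ 1/m at fixed n and L, so the ratio is m_p/m_n = 1.673×10^-27/1.675×10^-27 = 0.999.

0.999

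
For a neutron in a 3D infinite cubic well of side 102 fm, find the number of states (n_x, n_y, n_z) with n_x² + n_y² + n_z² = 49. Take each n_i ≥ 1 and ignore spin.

degeneracy = 6

The level has n_x² + n_y² + n_z² = 49. The ordered positive-integer solutions are (2, 3, 6), (2, 6, 3), (3, 2, 6), (3, 6, 2), (6, 2, 3), (6, 3, 2).
That gives 6 states.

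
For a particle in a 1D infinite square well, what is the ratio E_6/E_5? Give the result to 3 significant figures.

E_n ∝ n², so E_6/E_5 = 6²/5² = 36/25 = 1.44.

1.44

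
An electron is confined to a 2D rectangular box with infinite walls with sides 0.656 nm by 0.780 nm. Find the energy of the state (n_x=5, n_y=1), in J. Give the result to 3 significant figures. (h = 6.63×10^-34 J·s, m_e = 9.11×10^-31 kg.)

E = 3.60×10^-18 J

For a 2D rectangular well E = (h²/8m_e)·Σ n_i²/L_i² = (6.63×10^-34)²/(8·9.11×10^-31) · [5²/(0.656 nm)² + 1²/(0.780 nm)²].
Evaluating gives E = 3.60×10^-18 J.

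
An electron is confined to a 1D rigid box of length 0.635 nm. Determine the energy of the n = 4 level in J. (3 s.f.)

E_4 = 2.39×10^-18 J

For an infinite well E_n = n²h²/(8m_eL²), so E_1 = h²/(8m_eL²) = (6.626×10^-34)²/(8·9.109×10^-31·(6.35×10^-10 m)²) = 1.494×10^-19 J.
Then E_4 = 4²·E_1 = 16·1.494×10^-19 J = 2.39×10^-18 J.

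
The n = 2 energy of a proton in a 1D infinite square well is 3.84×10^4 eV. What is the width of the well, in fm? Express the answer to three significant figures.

From E_n = n²h²/(8m_pL²), L = n·h/√(8m_pE_n).
E_2 = 3.84×10^4 eV = 6.152×10^-15 J, so L = 2·6.626×10^-34/√(8·1.673×10^-27·6.152×10^-15) = 1.46×10^-13 m = 146 fm.

L = 146 fm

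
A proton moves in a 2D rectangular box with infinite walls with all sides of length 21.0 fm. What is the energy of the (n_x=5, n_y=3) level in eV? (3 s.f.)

E = 1.58×10^7 eV

For a 2D rectangular well E = (h²/8m_p)·Σ n_i²/L_i² = (6.626×10^-34)²/(8·1.673×10^-27) · [5²/(21.0 fm)² + 3²/(21.0 fm)²].
Evaluating gives E = 2.529×10^-12 J = 1.58×10^7 eV.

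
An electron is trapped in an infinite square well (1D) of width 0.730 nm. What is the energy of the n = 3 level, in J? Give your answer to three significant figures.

For an infinite well E_n = n²h²/(8m_eL²), so E_1 = h²/(8m_eL²) = (6.626×10^-34)²/(8·9.109×10^-31·(7.30×10^-10 m)²) = 1.131×10^-19 J.
Then E_3 = 3²·E_1 = 9·1.131×10^-19 J = 1.02×10^-18 J.

E_3 = 1.02×10^-18 J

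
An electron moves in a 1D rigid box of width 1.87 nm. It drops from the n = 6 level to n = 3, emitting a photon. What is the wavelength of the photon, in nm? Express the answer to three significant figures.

λ = 427 nm

E_1 = h²/(8m_eL²) = 1.723×10^-20 J, so ΔE = (6² − 3²)E_1 = 4.652×10^-19 J.
λ = hc/ΔE = (6.626×10^-34·2.998×10^8)/4.652×10^-19 = 4.27×10^-7 m = 427 nm.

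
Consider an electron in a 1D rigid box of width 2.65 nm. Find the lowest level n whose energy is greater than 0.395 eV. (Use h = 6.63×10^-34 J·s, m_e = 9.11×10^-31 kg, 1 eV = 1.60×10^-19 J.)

E_1 = h²/(8m_eL²) = 8.589×10^-21 J = 0.05368 eV.
Need n² > 0.395/0.05368 = 7.358, i.e. n > 2.713.
The smallest integer satisfying this is n = 3.

n = 3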